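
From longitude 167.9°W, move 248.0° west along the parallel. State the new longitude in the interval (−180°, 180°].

Start at -167.9°; shift −248.0° → -415.9°.
-415.9° lies outside (−180°, 180°]; add 360° → -55.9°.

55.9°W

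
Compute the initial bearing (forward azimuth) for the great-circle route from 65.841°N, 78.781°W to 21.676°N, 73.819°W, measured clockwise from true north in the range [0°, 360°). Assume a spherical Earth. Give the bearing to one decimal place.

Δλ = -73.819 − -78.781 = 4.962°.
θ = atan2( sin Δλ · cos φ₂ , cos φ₁ · sin φ₂ − sin φ₁ · cos φ₂ · cos Δλ )
  = atan2(0.08038, -0.69355) = 173.389° → normalised to [0°, 360°): 173.389°.

173.4°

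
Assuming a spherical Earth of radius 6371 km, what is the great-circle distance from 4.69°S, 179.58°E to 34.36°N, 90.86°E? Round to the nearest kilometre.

10184 km

Δλ = 90.86 − 179.58 = -88.72°.
Δφ = 34.36 − -4.69 = 39.05°.
a = sin²(Δφ/2) + cos φ₁ · cos φ₂ · sin²(Δλ/2) = 0.513884.
c = 2·atan2(√a, √(1−a)) = 1.59857 rad → d = 6371·c ≈ 10184.48 km.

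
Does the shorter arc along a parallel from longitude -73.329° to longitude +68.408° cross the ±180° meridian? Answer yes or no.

No

Signed shortest Δλ = ((68.408 − -73.329 + 180) mod 360) − 180 = 141.737°.
Going east by 141.737° from -73.329° reaches +68.408° without touching 180°.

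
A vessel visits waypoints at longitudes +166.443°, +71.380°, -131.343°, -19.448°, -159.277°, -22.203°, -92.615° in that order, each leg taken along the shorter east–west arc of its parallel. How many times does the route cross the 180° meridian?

Leg 1: +166.443° → +71.380°, shortest Δλ = -95.063° (west) — does not cross 180°.
Leg 2: +71.380° → -131.343°, shortest Δλ = 157.277° (east) — crosses 180°.
Leg 3: -131.343° → -19.448°, shortest Δλ = 111.895° (east) — does not cross 180°.
Leg 4: -19.448° → -159.277°, shortest Δλ = -139.829° (west) — does not cross 180°.
Leg 5: -159.277° → -22.203°, shortest Δλ = 137.074° (east) — does not cross 180°.
Leg 6: -22.203° → -92.615°, shortest Δλ = -70.412° (west) — does not cross 180°.
Total crossings: 1.

1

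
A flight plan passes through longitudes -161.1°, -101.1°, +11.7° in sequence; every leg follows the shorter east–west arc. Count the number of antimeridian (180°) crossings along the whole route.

Leg 1: -161.1° → -101.1°, shortest Δλ = 60.0° (east) — does not cross 180°.
Leg 2: -101.1° → +11.7°, shortest Δλ = 112.8° (east) — does not cross 180°.
Total crossings: 0.

0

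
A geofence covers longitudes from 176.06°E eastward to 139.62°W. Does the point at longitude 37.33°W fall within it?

No

Band width going east from +176.06° to -139.62°: ((-139.62 − 176.06) mod 360) = 44.32°.
Offset of -37.33° east of the west edge: ((-37.33 − 176.06) mod 360) = 146.61°.
146.61° > 44.32° ⇒ outside.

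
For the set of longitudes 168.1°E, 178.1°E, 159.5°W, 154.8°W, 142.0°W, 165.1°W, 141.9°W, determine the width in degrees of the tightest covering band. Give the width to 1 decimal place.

50.0°

Sort the longitudes: -165.1°, -159.5°, -154.8°, -142.0°, -141.9°, +168.1°, +178.1°.
Eastward gaps between consecutive values (wrapping around): 5.6°, 4.7°, 12.8°, 0.1°, 310.0°, 10.0°, 16.8°.
Largest gap = 310.0° ⇒ minimal covering band is its complement: 360° − 310.0° = 50.0°.
Band runs from +168.1° eastward to -141.9°, crossing the antimeridian.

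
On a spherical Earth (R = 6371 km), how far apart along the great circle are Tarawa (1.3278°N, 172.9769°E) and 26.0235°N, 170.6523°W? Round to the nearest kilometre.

Δλ = -170.6523 − 172.9769 = -343.6292°; wrapped into (−180°, 180°]: 16.3708°.
Δφ = 26.0235 − 1.3278 = 24.6957°.
a = sin²(Δφ/2) + cos φ₁ · cos φ₂ · sin²(Δλ/2) = 0.063941.
c = 2·atan2(√a, √(1−a)) = 0.51128 rad → d = 6371·c ≈ 3257.38 km.

3257 km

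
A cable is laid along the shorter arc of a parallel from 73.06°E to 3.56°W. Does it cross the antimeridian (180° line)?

No

Signed shortest Δλ = ((-3.56 − 73.06 + 180) mod 360) − 180 = -76.62°.
Going west by 76.62° from +73.06° reaches -3.56° without touching 180°.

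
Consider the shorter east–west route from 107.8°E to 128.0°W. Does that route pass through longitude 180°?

Naïve |-128.0 − 107.8| = 235.8° > 180°, so the shorter arc goes the other way round — across 180°.
Signed shortest Δλ = ((-128.0 − 107.8 + 180) mod 360) − 180 = 124.2°.
Going east by 124.2° from +107.8° passes through 180° before reaching -128.0°.

Yes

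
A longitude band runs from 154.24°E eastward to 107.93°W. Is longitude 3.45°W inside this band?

Band width going east from +154.24° to -107.93°: ((-107.93 − 154.24) mod 360) = 97.83°.
Offset of -3.45° east of the west edge: ((-3.45 − 154.24) mod 360) = 202.31°.
202.31° > 97.83° ⇒ outside.

No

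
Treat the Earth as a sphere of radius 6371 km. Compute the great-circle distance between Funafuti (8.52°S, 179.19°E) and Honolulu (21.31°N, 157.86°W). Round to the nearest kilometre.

Δλ = -157.86 − 179.19 = -337.05°; wrapped into (−180°, 180°]: 22.95°.
Δφ = 21.31 − -8.52 = 29.83°.
a = sin²(Δφ/2) + cos φ₁ · cos φ₂ · sin²(Δλ/2) = 0.102712.
c = 2·atan2(√a, √(1−a)) = 0.65249 rad → d = 6371·c ≈ 4156.99 km.

4157 km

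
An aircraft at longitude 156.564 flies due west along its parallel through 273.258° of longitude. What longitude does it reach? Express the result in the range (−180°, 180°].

-116.694°

Start at +156.564°; shift −273.258° → -116.694°.
-116.694° already lies in (−180°, 180°].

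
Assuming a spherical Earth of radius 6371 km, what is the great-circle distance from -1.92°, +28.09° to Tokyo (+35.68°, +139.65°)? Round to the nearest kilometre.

Δλ = 139.65 − 28.09 = 111.56°.
Δφ = 35.68 − -1.92 = 37.60°.
a = sin²(Δφ/2) + cos φ₁ · cos φ₂ · sin²(Δλ/2) = 0.658935.
c = 2·atan2(√a, √(1−a)) = 1.89428 rad → d = 6371·c ≈ 12068.44 km.

12068 km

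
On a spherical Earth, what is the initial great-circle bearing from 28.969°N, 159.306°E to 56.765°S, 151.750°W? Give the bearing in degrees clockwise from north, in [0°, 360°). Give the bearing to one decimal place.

Δλ = -151.750 − 159.306 = -311.056°; wrapped into (−180°, 180°]: 48.944°.
θ = atan2( sin Δλ · cos φ₂ , cos φ₁ · sin φ₂ − sin φ₁ · cos φ₂ · cos Δλ )
  = atan2(0.41329, -0.90613) = 155.482° → normalised to [0°, 360°): 155.482°.

155.5°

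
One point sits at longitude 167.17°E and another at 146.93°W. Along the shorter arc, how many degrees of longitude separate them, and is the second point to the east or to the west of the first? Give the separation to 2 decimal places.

Raw difference: -146.93 − 167.17 = -314.1°.
Normalise into (−180°, 180°]: -314.1° + 360° = 45.9°.
Positive ⇒ the second point lies to the east; separation 45.90°.

45.90° east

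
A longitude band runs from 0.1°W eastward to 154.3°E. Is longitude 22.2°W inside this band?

Band width going east from -0.1° to +154.3°: ((154.3 − -0.1) mod 360) = 154.4°.
Offset of -22.2° east of the west edge: ((-22.2 − -0.1) mod 360) = 337.9°.
337.9° > 154.4° ⇒ outside.

No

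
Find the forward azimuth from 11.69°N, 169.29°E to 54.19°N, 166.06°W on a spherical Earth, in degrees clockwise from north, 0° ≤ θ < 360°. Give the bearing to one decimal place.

Δλ = -166.06 − 169.29 = -335.35°; wrapped into (−180°, 180°]: 24.65°.
θ = atan2( sin Δλ · cos φ₂ , cos φ₁ · sin φ₂ − sin φ₁ · cos φ₂ · cos Δλ )
  = atan2(0.24403, 0.68639) = 19.572° → normalised to [0°, 360°): 19.572°.

19.6°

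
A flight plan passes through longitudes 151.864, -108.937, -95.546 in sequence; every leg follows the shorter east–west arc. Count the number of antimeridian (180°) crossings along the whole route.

Leg 1: +151.864° → -108.937°, shortest Δλ = 99.199° (east) — crosses 180°.
Leg 2: -108.937° → -95.546°, shortest Δλ = 13.391° (east) — does not cross 180°.
Total crossings: 1.

1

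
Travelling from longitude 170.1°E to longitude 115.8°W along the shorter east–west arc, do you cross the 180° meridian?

Naïve |-115.8 − 170.1| = 285.9° > 180°, so the shorter arc goes the other way round — across 180°.
Signed shortest Δλ = ((-115.8 − 170.1 + 180) mod 360) − 180 = 74.1°.
Going east by 74.1° from +170.1° passes through 180° before reaching -115.8°.

Yes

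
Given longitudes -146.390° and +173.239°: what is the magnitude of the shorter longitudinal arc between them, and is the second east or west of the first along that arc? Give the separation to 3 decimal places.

40.371° west

Raw difference: 173.239 − -146.390 = 319.629°.
Normalise into (−180°, 180°]: 319.629° − 360° = -40.371°.
Negative ⇒ the second point lies to the west; separation 40.371°.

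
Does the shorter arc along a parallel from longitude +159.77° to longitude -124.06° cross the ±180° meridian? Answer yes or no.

Naïve |-124.06 − 159.77| = 283.83° > 180°, so the shorter arc goes the other way round — across 180°.
Signed shortest Δλ = ((-124.06 − 159.77 + 180) mod 360) − 180 = 76.17°.
Going east by 76.17° from +159.77° passes through 180° before reaching -124.06°.

Yes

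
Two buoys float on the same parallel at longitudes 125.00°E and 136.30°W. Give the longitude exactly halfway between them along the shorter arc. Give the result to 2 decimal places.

Signed shortest Δλ from +125.00° to -136.30° is +98.70°.
Midpoint longitude = +125.00° + (+98.70°)/2 = +125.00° + 49.35° = +174.35°.
(The naïve average (+125.00 + -136.30)/2 = -5.65° is on the wrong side of the globe.)

174.35°E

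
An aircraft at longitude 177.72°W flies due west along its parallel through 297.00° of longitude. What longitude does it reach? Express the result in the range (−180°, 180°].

Start at -177.72°; shift −297.00° → -474.72°.
-474.72° lies outside (−180°, 180°]; add 360° → -114.72°.

114.72°W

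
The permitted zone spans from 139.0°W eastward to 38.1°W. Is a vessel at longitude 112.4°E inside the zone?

Band width going east from -139.0° to -38.1°: ((-38.1 − -139.0) mod 360) = 100.9°.
Offset of +112.4° east of the west edge: ((112.4 − -139.0) mod 360) = 251.4°.
251.4° > 100.9° ⇒ outside.

No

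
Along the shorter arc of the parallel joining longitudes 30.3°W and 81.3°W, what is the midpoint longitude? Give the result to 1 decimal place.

Signed shortest Δλ from -30.3° to -81.3° is -51.0°.
Midpoint longitude = -30.3° + (-51.0°)/2 = -30.3° − 25.5° = -55.8°.

55.8°W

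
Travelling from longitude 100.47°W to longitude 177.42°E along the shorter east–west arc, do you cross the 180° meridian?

Naïve |177.42 − -100.47| = 277.89° > 180°, so the shorter arc goes the other way round — across 180°.
Signed shortest Δλ = ((177.42 − -100.47 + 180) mod 360) − 180 = -82.11°.
Going west by 82.11° from -100.47° passes through 180° before reaching +177.42°.

Yes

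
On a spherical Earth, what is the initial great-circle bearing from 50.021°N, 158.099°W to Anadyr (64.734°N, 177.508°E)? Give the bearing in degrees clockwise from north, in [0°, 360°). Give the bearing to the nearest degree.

Δλ = 177.508 − -158.099 = 335.607°; wrapped into (−180°, 180°]: -24.393°.
θ = atan2( sin Δλ · cos φ₂ , cos φ₁ · sin φ₂ − sin φ₁ · cos φ₂ · cos Δλ )
  = atan2(-0.17627, 0.28317) = -31.902° → normalised to [0°, 360°): 328.098°.

328°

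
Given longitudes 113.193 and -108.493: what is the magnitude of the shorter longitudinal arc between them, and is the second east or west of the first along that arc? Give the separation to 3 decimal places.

138.314° east

Raw difference: -108.493 − 113.193 = -221.686°.
Normalise into (−180°, 180°]: -221.686° + 360° = 138.314°.
Positive ⇒ the second point lies to the east; separation 138.314°.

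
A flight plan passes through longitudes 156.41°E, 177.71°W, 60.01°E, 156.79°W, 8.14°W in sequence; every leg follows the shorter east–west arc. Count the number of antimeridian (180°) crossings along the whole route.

3

Leg 1: +156.41° → -177.71°, shortest Δλ = 25.88° (east) — crosses 180°.
Leg 2: -177.71° → +60.01°, shortest Δλ = -122.28° (west) — crosses 180°.
Leg 3: +60.01° → -156.79°, shortest Δλ = 143.2° (east) — crosses 180°.
Leg 4: -156.79° → -8.14°, shortest Δλ = 148.65° (east) — does not cross 180°.
Total crossings: 3.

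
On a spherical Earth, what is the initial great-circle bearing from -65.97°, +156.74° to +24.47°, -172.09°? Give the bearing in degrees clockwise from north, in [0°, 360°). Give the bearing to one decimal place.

28.2°

Δλ = -172.09 − 156.74 = -328.83°; wrapped into (−180°, 180°]: 31.17°.
θ = atan2( sin Δλ · cos φ₂ , cos φ₁ · sin φ₂ − sin φ₁ · cos φ₂ · cos Δλ )
  = atan2(0.47109, 0.87996) = 28.162° → normalised to [0°, 360°): 28.162°.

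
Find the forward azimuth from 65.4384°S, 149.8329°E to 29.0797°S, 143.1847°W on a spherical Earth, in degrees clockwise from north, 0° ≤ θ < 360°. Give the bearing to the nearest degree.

82°

Δλ = -143.1847 − 149.8329 = -293.0176°; wrapped into (−180°, 180°]: 66.9824°.
θ = atan2( sin Δλ · cos φ₂ , cos φ₁ · sin φ₂ − sin φ₁ · cos φ₂ · cos Δλ )
  = atan2(0.80437, 0.10878) = 82.298° → normalised to [0°, 360°): 82.298°.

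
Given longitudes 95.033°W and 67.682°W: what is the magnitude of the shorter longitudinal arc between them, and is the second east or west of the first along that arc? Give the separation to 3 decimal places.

27.351° east

Raw difference: -67.682 − -95.033 = 27.351°.
Normalise into (−180°, 180°]: 27.351° stays 27.351°.
Positive ⇒ the second point lies to the east; separation 27.351°.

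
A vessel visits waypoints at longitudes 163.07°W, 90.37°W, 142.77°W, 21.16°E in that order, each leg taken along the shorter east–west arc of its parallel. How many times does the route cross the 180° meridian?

0

Leg 1: -163.07° → -90.37°, shortest Δλ = 72.7° (east) — does not cross 180°.
Leg 2: -90.37° → -142.77°, shortest Δλ = -52.4° (west) — does not cross 180°.
Leg 3: -142.77° → +21.16°, shortest Δλ = 163.93° (east) — does not cross 180°.
Total crossings: 0.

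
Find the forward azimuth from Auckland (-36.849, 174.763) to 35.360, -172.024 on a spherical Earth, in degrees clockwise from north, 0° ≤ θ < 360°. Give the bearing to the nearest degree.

Δλ = -172.024 − 174.763 = -346.787°; wrapped into (−180°, 180°]: 13.213°.
θ = atan2( sin Δλ · cos φ₂ , cos φ₁ · sin φ₂ − sin φ₁ · cos φ₂ · cos Δλ )
  = atan2(0.18641, 0.93923) = 11.226° → normalised to [0°, 360°): 11.226°.

11°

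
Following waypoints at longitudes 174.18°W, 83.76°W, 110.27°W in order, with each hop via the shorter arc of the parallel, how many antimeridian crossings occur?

Leg 1: -174.18° → -83.76°, shortest Δλ = 90.42° (east) — does not cross 180°.
Leg 2: -83.76° → -110.27°, shortest Δλ = -26.51° (west) — does not cross 180°.
Total crossings: 0.

0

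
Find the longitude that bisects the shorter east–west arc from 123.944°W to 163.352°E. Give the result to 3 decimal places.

160.296°W

Signed shortest Δλ from -123.944° to +163.352° is -72.704°.
Midpoint longitude = -123.944° + (-72.704°)/2 = -123.944° − 36.352° = -160.296°.
(The naïve average (-123.944 + +163.352)/2 = 19.704° is on the wrong side of the globe.)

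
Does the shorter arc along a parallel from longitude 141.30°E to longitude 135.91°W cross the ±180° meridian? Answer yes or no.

Naïve |-135.91 − 141.30| = 277.21° > 180°, so the shorter arc goes the other way round — across 180°.
Signed shortest Δλ = ((-135.91 − 141.30 + 180) mod 360) − 180 = 82.79°.
Going east by 82.79° from +141.30° passes through 180° before reaching -135.91°.

Yes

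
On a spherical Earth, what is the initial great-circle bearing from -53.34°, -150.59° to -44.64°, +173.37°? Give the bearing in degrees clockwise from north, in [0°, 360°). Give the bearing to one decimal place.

Δλ = 173.37 − -150.59 = 323.96°; wrapped into (−180°, 180°]: -36.04°.
θ = atan2( sin Δλ · cos φ₂ , cos φ₁ · sin φ₂ − sin φ₁ · cos φ₂ · cos Δλ )
  = atan2(-0.41863, 0.04202) = -84.269° → normalised to [0°, 360°): 275.731°.

275.7°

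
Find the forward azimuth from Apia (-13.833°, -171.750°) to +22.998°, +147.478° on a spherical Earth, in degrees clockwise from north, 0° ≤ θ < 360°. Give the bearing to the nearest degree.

312°

Δλ = 147.478 − -171.750 = 319.228°; wrapped into (−180°, 180°]: -40.772°.
θ = atan2( sin Δλ · cos φ₂ , cos φ₁ · sin φ₂ − sin φ₁ · cos φ₂ · cos Δλ )
  = atan2(-0.60115, 0.54604) = -47.750° → normalised to [0°, 360°): 312.250°.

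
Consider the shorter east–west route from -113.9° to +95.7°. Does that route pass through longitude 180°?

Naïve |95.7 − -113.9| = 209.6° > 180°, so the shorter arc goes the other way round — across 180°.
Signed shortest Δλ = ((95.7 − -113.9 + 180) mod 360) − 180 = -150.4°.
Going west by 150.4° from -113.9° passes through 180° before reaching +95.7°.

Yes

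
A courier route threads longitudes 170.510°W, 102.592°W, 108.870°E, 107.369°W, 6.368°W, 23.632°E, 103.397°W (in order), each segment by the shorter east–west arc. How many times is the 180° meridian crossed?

Leg 1: -170.510° → -102.592°, shortest Δλ = 67.918° (east) — does not cross 180°.
Leg 2: -102.592° → +108.870°, shortest Δλ = -148.538° (west) — crosses 180°.
Leg 3: +108.870° → -107.369°, shortest Δλ = 143.761° (east) — crosses 180°.
Leg 4: -107.369° → -6.368°, shortest Δλ = 101.001° (east) — does not cross 180°.
Leg 5: -6.368° → +23.632°, shortest Δλ = 30.0° (east) — does not cross 180°.
Leg 6: +23.632° → -103.397°, shortest Δλ = -127.029° (west) — does not cross 180°.
Total crossings: 2.

2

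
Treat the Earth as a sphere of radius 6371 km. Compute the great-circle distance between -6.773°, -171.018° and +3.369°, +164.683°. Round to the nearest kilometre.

Δλ = 164.683 − -171.018 = 335.701°; wrapped into (−180°, 180°]: -24.299°.
Δφ = 3.369 − -6.773 = 10.142°.
a = sin²(Δφ/2) + cos φ₁ · cos φ₂ · sin²(Δλ/2) = 0.051722.
c = 2·atan2(√a, √(1−a)) = 0.45887 rad → d = 6371·c ≈ 2923.44 km.

2923 km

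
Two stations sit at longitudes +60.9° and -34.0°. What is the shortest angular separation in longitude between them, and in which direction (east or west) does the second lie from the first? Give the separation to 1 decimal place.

Raw difference: -34.0 − 60.9 = -94.9°.
Normalise into (−180°, 180°]: -94.9° stays -94.9°.
Negative ⇒ the second point lies to the west; separation 94.9°.

94.9° west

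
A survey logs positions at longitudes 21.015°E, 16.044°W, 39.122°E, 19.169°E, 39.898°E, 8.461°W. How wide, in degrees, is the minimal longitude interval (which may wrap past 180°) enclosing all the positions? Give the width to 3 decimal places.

55.942°

Sort the longitudes: -16.044°, -8.461°, +19.169°, +21.015°, +39.122°, +39.898°.
Eastward gaps between consecutive values (wrapping around): 7.583°, 27.630°, 1.846°, 18.107°, 0.776°, 304.058°.
Largest gap = 304.058° ⇒ minimal covering band is its complement: 360° − 304.058° = 55.942°.
Band runs from -16.044° eastward to +39.898°.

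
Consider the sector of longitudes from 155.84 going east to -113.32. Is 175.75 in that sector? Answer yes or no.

Band width going east from +155.84° to -113.32°: ((-113.32 − 155.84) mod 360) = 90.84°.
Offset of +175.75° east of the west edge: ((175.75 − 155.84) mod 360) = 19.91°.
19.91° ≤ 90.84° ⇒ inside.

Yes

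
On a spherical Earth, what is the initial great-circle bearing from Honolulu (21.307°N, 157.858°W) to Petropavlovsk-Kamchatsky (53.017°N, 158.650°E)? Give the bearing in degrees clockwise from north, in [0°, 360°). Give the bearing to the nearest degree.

325°

Δλ = 158.650 − -157.858 = 316.508°; wrapped into (−180°, 180°]: -43.492°.
θ = atan2( sin Δλ · cos φ₂ , cos φ₁ · sin φ₂ − sin φ₁ · cos φ₂ · cos Δλ )
  = atan2(-0.41404, 0.58563) = -35.260° → normalised to [0°, 360°): 324.740°.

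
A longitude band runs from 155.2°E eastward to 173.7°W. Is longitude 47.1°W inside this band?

No

Band width going east from +155.2° to -173.7°: ((-173.7 − 155.2) mod 360) = 31.1°.
Offset of -47.1° east of the west edge: ((-47.1 − 155.2) mod 360) = 157.7°.
157.7° > 31.1° ⇒ outside.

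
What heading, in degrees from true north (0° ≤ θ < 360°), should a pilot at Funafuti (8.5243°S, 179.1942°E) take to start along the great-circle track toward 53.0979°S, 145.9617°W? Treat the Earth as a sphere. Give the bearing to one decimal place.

Δλ = -145.9617 − 179.1942 = -325.1559°; wrapped into (−180°, 180°]: 34.8441°.
θ = atan2( sin Δλ · cos φ₂ , cos φ₁ · sin φ₂ − sin φ₁ · cos φ₂ · cos Δλ )
  = atan2(0.34306, -0.71778) = 154.455° → normalised to [0°, 360°): 154.455°.

154.5°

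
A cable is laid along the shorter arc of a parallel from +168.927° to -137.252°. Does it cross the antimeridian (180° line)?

Yes

Naïve |-137.252 − 168.927| = 306.179° > 180°, so the shorter arc goes the other way round — across 180°.
Signed shortest Δλ = ((-137.252 − 168.927 + 180) mod 360) − 180 = 53.821°.
Going east by 53.821° from +168.927° passes through 180° before reaching -137.252°.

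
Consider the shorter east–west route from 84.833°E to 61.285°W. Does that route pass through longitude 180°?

Signed shortest Δλ = ((-61.285 − 84.833 + 180) mod 360) − 180 = -146.118°.
Going west by 146.118° from +84.833° reaches -61.285° without touching 180°.

No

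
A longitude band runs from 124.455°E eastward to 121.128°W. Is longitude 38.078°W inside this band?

Band width going east from +124.455° to -121.128°: ((-121.128 − 124.455) mod 360) = 114.417°.
Offset of -38.078° east of the west edge: ((-38.078 − 124.455) mod 360) = 197.467°.
197.467° > 114.417° ⇒ outside.

No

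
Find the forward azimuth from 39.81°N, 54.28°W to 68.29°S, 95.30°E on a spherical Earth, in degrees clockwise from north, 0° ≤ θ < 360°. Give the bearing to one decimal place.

159.8°

Δλ = 95.30 − -54.28 = 149.58°.
θ = atan2( sin Δλ · cos φ₂ , cos φ₁ · sin φ₂ − sin φ₁ · cos φ₂ · cos Δλ )
  = atan2(0.18730, -0.50945) = 159.814° → normalised to [0°, 360°): 159.814°.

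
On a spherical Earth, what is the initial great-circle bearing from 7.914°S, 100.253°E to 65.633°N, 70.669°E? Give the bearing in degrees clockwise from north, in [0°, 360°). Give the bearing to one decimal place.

347.9°

Δλ = 70.669 − 100.253 = -29.584°.
θ = atan2( sin Δλ · cos φ₂ , cos φ₁ · sin φ₂ − sin φ₁ · cos φ₂ · cos Δλ )
  = atan2(-0.20369, 0.95165) = -12.081° → normalised to [0°, 360°): 347.919°.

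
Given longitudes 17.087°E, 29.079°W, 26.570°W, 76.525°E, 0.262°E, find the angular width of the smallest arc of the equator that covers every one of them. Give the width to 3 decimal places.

Sort the longitudes: -29.079°, -26.570°, +0.262°, +17.087°, +76.525°.
Eastward gaps between consecutive values (wrapping around): 2.509°, 26.832°, 16.825°, 59.438°, 254.396°.
Largest gap = 254.396° ⇒ minimal covering band is its complement: 360° − 254.396° = 105.604°.
Band runs from -29.079° eastward to +76.525°.

105.604°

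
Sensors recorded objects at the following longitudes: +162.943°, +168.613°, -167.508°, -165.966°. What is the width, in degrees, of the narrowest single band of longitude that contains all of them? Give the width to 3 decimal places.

31.091°

Sort the longitudes: -167.508°, -165.966°, +162.943°, +168.613°.
Eastward gaps between consecutive values (wrapping around): 1.542°, 328.909°, 5.670°, 23.879°.
Largest gap = 328.909° ⇒ minimal covering band is its complement: 360° − 328.909° = 31.091°.
Band runs from +162.943° eastward to -165.966°, crossing the antimeridian.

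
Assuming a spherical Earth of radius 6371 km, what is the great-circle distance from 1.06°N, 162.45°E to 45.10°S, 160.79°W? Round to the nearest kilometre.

6280 km

Δλ = -160.79 − 162.45 = -323.24°; wrapped into (−180°, 180°]: 36.76°.
Δφ = -45.10 − 1.06 = -46.16°.
a = sin²(Δφ/2) + cos φ₁ · cos φ₂ · sin²(Δλ/2) = 0.223846.
c = 2·atan2(√a, √(1−a)) = 0.98567 rad → d = 6371·c ≈ 6279.68 km.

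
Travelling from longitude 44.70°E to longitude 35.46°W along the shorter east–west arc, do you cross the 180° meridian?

Signed shortest Δλ = ((-35.46 − 44.70 + 180) mod 360) − 180 = -80.16°.
Going west by 80.16° from +44.70° reaches -35.46° without touching 180°.

No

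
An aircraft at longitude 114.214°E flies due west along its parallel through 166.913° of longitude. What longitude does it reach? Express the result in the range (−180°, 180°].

52.699°W

Start at +114.214°; shift −166.913° → -52.699°.
-52.699° already lies in (−180°, 180°].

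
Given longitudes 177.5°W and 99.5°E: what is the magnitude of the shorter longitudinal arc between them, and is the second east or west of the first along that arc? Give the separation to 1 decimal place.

83.0° west

Raw difference: 99.5 − -177.5 = 277.0°.
Normalise into (−180°, 180°]: 277.0° − 360° = -83.0°.
Negative ⇒ the second point lies to the west; separation 83.0°.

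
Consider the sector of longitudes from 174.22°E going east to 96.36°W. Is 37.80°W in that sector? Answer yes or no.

No

Band width going east from +174.22° to -96.36°: ((-96.36 − 174.22) mod 360) = 89.42°.
Offset of -37.80° east of the west edge: ((-37.80 − 174.22) mod 360) = 147.98°.
147.98° > 89.42° ⇒ outside.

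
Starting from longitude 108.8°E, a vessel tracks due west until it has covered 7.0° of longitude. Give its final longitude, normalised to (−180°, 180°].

101.8°E

Start at +108.8°; shift −7.0° → +101.8°.
+101.8° already lies in (−180°, 180°].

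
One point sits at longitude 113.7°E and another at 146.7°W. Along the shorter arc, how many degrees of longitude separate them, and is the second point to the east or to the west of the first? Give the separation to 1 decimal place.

99.6° east

Raw difference: -146.7 − 113.7 = -260.4°.
Normalise into (−180°, 180°]: -260.4° + 360° = 99.6°.
Positive ⇒ the second point lies to the east; separation 99.6°.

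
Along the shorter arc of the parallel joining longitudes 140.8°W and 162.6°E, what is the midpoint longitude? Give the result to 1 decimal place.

169.1°W

Signed shortest Δλ from -140.8° to +162.6° is -56.6°.
Midpoint longitude = -140.8° + (-56.6°)/2 = -140.8° − 28.3° = -169.1°.
(The naïve average (-140.8 + +162.6)/2 = 10.9° is on the wrong side of the globe.)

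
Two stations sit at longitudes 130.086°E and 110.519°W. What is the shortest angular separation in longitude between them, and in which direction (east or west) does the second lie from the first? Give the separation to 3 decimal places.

119.395° east

Raw difference: -110.519 − 130.086 = -240.605°.
Normalise into (−180°, 180°]: -240.605° + 360° = 119.395°.
Positive ⇒ the second point lies to the east; separation 119.395°.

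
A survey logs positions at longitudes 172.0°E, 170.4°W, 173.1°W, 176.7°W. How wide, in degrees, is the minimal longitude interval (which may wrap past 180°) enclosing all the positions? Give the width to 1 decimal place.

Sort the longitudes: -176.7°, -173.1°, -170.4°, +172.0°.
Eastward gaps between consecutive values (wrapping around): 3.6°, 2.7°, 342.4°, 11.3°.
Largest gap = 342.4° ⇒ minimal covering band is its complement: 360° − 342.4° = 17.6°.
Band runs from +172.0° eastward to -170.4°, crossing the antimeridian.

17.6°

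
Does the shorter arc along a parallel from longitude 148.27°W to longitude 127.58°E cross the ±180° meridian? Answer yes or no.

Naïve |127.58 − -148.27| = 275.85° > 180°, so the shorter arc goes the other way round — across 180°.
Signed shortest Δλ = ((127.58 − -148.27 + 180) mod 360) − 180 = -84.15°.
Going west by 84.15° from -148.27° passes through 180° before reaching +127.58°.

Yes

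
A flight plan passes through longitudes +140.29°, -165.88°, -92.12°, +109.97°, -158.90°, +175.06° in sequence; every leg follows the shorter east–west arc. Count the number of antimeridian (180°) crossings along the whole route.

Leg 1: +140.29° → -165.88°, shortest Δλ = 53.83° (east) — crosses 180°.
Leg 2: -165.88° → -92.12°, shortest Δλ = 73.76° (east) — does not cross 180°.
Leg 3: -92.12° → +109.97°, shortest Δλ = -157.91° (west) — crosses 180°.
Leg 4: +109.97° → -158.90°, shortest Δλ = 91.13° (east) — crosses 180°.
Leg 5: -158.90° → +175.06°, shortest Δλ = -26.04° (west) — crosses 180°.
Total crossings: 4.

4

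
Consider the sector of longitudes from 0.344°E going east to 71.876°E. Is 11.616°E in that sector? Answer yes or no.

Band width going east from +0.344° to +71.876°: ((71.876 − 0.344) mod 360) = 71.532°.
Offset of +11.616° east of the west edge: ((11.616 − 0.344) mod 360) = 11.272°.
11.272° ≤ 71.532° ⇒ inside.

Yes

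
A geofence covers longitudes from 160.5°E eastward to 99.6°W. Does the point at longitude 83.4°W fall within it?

Band width going east from +160.5° to -99.6°: ((-99.6 − 160.5) mod 360) = 99.9°.
Offset of -83.4° east of the west edge: ((-83.4 − 160.5) mod 360) = 116.1°.
116.1° > 99.9° ⇒ outside.

No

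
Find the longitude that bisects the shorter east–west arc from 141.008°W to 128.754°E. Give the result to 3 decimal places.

Signed shortest Δλ from -141.008° to +128.754° is -90.238°.
Midpoint longitude = -141.008° + (-90.238°)/2 = -141.008° − 45.119° = -186.127°.
Normalise into (−180°, 180°]: +173.873°.
(The naïve average (-141.008 + +128.754)/2 = -6.127° is on the wrong side of the globe.)

173.873°E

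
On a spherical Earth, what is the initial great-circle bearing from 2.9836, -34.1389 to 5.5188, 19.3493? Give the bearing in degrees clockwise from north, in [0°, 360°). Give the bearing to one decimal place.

85.3°

Δλ = 19.3493 − -34.1389 = 53.4882°.
θ = atan2( sin Δλ · cos φ₂ , cos φ₁ · sin φ₂ − sin φ₁ · cos φ₂ · cos Δλ )
  = atan2(0.80001, 0.06522) = 85.340° → normalised to [0°, 360°): 85.340°.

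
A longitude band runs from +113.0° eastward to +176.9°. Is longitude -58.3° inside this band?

No

Band width going east from +113.0° to +176.9°: ((176.9 − 113.0) mod 360) = 63.9°.
Offset of -58.3° east of the west edge: ((-58.3 − 113.0) mod 360) = 188.7°.
188.7° > 63.9° ⇒ outside.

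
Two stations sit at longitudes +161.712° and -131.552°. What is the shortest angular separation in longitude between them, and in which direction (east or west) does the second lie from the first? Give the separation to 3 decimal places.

Raw difference: -131.552 − 161.712 = -293.264°.
Normalise into (−180°, 180°]: -293.264° + 360° = 66.736°.
Positive ⇒ the second point lies to the east; separation 66.736°.

66.736° east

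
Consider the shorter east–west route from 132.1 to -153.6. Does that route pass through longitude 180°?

Naïve |-153.6 − 132.1| = 285.7° > 180°, so the shorter arc goes the other way round — across 180°.
Signed shortest Δλ = ((-153.6 − 132.1 + 180) mod 360) − 180 = 74.3°.
Going east by 74.3° from +132.1° passes through 180° before reaching -153.6°.

Yes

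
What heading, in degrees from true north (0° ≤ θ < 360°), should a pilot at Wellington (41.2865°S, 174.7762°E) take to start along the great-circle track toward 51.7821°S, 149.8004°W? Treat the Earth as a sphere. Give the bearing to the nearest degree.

126°

Δλ = -149.8004 − 174.7762 = -324.5766°; wrapped into (−180°, 180°]: 35.4234°.
θ = atan2( sin Δλ · cos φ₂ , cos φ₁ · sin φ₂ − sin φ₁ · cos φ₂ · cos Δλ )
  = atan2(0.35858, -0.25772) = 125.706° → normalised to [0°, 360°): 125.706°.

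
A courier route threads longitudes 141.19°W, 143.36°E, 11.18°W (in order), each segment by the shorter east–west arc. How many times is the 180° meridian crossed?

1

Leg 1: -141.19° → +143.36°, shortest Δλ = -75.45° (west) — crosses 180°.
Leg 2: +143.36° → -11.18°, shortest Δλ = -154.54° (west) — does not cross 180°.
Total crossings: 1.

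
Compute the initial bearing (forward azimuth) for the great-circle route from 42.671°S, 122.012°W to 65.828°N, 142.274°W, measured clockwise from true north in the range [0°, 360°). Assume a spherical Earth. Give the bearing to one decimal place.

Δλ = -142.274 − -122.012 = -20.262°.
θ = atan2( sin Δλ · cos φ₂ , cos φ₁ · sin φ₂ − sin φ₁ · cos φ₂ · cos Δλ )
  = atan2(-0.14181, 0.93115) = -8.659° → normalised to [0°, 360°): 351.341°.

351.3°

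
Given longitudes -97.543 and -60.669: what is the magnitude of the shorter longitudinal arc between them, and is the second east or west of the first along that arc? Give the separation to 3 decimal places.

Raw difference: -60.669 − -97.543 = 36.874°.
Normalise into (−180°, 180°]: 36.874° stays 36.874°.
Positive ⇒ the second point lies to the east; separation 36.874°.

36.874° east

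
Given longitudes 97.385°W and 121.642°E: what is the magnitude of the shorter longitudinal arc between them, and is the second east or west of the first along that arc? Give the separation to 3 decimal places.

Raw difference: 121.642 − -97.385 = 219.027°.
Normalise into (−180°, 180°]: 219.027° − 360° = -140.973°.
Negative ⇒ the second point lies to the west; separation 140.973°.

140.973° west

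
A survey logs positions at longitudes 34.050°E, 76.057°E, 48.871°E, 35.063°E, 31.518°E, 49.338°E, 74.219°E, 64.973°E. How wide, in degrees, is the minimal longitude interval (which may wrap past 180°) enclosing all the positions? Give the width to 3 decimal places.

44.539°

Sort the longitudes: +31.518°, +34.050°, +35.063°, +48.871°, +49.338°, +64.973°, +74.219°, +76.057°.
Eastward gaps between consecutive values (wrapping around): 2.532°, 1.013°, 13.808°, 0.467°, 15.635°, 9.246°, 1.838°, 315.461°.
Largest gap = 315.461° ⇒ minimal covering band is its complement: 360° − 315.461° = 44.539°.
Band runs from +31.518° eastward to +76.057°.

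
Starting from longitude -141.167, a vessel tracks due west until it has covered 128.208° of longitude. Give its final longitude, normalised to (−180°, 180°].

Start at -141.167°; shift −128.208° → -269.375°.
-269.375° lies outside (−180°, 180°]; add 360° → +90.625°.

+90.625°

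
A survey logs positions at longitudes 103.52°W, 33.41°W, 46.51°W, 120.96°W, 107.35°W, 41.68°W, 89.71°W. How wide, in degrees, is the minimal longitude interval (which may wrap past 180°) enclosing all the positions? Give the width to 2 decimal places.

Sort the longitudes: -120.96°, -107.35°, -103.52°, -89.71°, -46.51°, -41.68°, -33.41°.
Eastward gaps between consecutive values (wrapping around): 13.61°, 3.83°, 13.81°, 43.20°, 4.83°, 8.27°, 272.45°.
Largest gap = 272.45° ⇒ minimal covering band is its complement: 360° − 272.45° = 87.55°.
Band runs from -120.96° eastward to -33.41°.

87.55°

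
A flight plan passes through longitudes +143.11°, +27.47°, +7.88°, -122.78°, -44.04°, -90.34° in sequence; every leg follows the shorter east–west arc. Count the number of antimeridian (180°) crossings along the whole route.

Leg 1: +143.11° → +27.47°, shortest Δλ = -115.64° (west) — does not cross 180°.
Leg 2: +27.47° → +7.88°, shortest Δλ = -19.59° (west) — does not cross 180°.
Leg 3: +7.88° → -122.78°, shortest Δλ = -130.66° (west) — does not cross 180°.
Leg 4: -122.78° → -44.04°, shortest Δλ = 78.74° (east) — does not cross 180°.
Leg 5: -44.04° → -90.34°, shortest Δλ = -46.3° (west) — does not cross 180°.
Total crossings: 0.

0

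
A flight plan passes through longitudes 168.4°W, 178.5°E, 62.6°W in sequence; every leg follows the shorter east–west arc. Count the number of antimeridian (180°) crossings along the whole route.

2

Leg 1: -168.4° → +178.5°, shortest Δλ = -13.1° (west) — crosses 180°.
Leg 2: +178.5° → -62.6°, shortest Δλ = 118.9° (east) — crosses 180°.
Total crossings: 2.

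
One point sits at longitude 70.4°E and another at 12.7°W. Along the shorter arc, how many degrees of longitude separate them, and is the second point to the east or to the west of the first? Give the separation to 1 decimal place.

Raw difference: -12.7 − 70.4 = -83.1°.
Normalise into (−180°, 180°]: -83.1° stays -83.1°.
Negative ⇒ the second point lies to the west; separation 83.1°.

83.1° west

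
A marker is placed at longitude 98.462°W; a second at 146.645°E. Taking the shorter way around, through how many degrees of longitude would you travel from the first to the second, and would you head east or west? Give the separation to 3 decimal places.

114.893° west

Raw difference: 146.645 − -98.462 = 245.107°.
Normalise into (−180°, 180°]: 245.107° − 360° = -114.893°.
Negative ⇒ the second point lies to the west; separation 114.893°.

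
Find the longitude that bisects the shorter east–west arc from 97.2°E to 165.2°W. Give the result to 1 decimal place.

146.0°E

Signed shortest Δλ from +97.2° to -165.2° is +97.6°.
Midpoint longitude = +97.2° + (+97.6°)/2 = +97.2° + 48.8° = +146.0°.
(The naïve average (+97.2 + -165.2)/2 = -34.0° is on the wrong side of the globe.)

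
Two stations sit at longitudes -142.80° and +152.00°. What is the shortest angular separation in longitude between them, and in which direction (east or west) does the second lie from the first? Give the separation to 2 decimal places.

Raw difference: 152.00 − -142.80 = 294.8°.
Normalise into (−180°, 180°]: 294.8° − 360° = -65.2°.
Negative ⇒ the second point lies to the west; separation 65.20°.

65.20° west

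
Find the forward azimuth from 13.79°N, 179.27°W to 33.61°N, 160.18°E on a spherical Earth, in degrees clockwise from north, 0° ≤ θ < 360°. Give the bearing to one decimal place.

320.3°

Δλ = 160.18 − -179.27 = 339.45°; wrapped into (−180°, 180°]: -20.55°.
θ = atan2( sin Δλ · cos φ₂ , cos φ₁ · sin φ₂ − sin φ₁ · cos φ₂ · cos Δλ )
  = atan2(-0.29234, 0.35170) = -39.734° → normalised to [0°, 360°): 320.266°.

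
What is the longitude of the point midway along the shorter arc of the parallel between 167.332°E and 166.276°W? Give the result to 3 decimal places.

179.472°W

Signed shortest Δλ from +167.332° to -166.276° is +26.392°.
Midpoint longitude = +167.332° + (+26.392°)/2 = +167.332° + 13.196° = +180.528°.
Normalise into (−180°, 180°]: -179.472°.
(The naïve average (+167.332 + -166.276)/2 = 0.528° is on the wrong side of the globe.)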